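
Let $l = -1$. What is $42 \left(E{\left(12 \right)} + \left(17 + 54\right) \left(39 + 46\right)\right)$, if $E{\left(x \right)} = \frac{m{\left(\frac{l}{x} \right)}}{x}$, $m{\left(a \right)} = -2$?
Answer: $253463$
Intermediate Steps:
$E{\left(x \right)} = - \frac{2}{x}$
$42 \left(E{\left(12 \right)} + \left(17 + 54\right) \left(39 + 46\right)\right) = 42 \left(- \frac{2}{12} + \left(17 + 54\right) \left(39 + 46\right)\right) = 42 \left(\left(-2\right) \frac{1}{12} + 71 \cdot 85\right) = 42 \left(- \frac{1}{6} + 6035\right) = 42 \cdot \frac{36209}{6} = 253463$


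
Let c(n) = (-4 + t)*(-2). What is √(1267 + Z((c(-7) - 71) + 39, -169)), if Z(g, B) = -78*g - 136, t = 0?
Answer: √3003 ≈ 54.800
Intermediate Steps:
c(n) = 8 (c(n) = (-4 + 0)*(-2) = -4*(-2) = 8)
Z(g, B) = -136 - 78*g
√(1267 + Z((c(-7) - 71) + 39, -169)) = √(1267 + (-136 - 78*((8 - 71) + 39))) = √(1267 + (-136 - 78*(-63 + 39))) = √(1267 + (-136 - 78*(-24))) = √(1267 + (-136 + 1872)) = √(1267 + 1736) = √3003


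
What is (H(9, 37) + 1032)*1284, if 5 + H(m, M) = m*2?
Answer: 1341780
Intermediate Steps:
H(m, M) = -5 + 2*m (H(m, M) = -5 + m*2 = -5 + 2*m)
(H(9, 37) + 1032)*1284 = ((-5 + 2*9) + 1032)*1284 = ((-5 + 18) + 1032)*1284 = (13 + 1032)*1284 = 1045*1284 = 1341780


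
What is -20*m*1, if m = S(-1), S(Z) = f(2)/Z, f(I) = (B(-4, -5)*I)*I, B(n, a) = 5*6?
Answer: 2400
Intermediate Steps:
B(n, a) = 30
f(I) = 30*I**2 (f(I) = (30*I)*I = 30*I**2)
S(Z) = 120/Z (S(Z) = (30*2**2)/Z = (30*4)/Z = 120/Z)
m = -120 (m = 120/(-1) = 120*(-1) = -120)
-20*m*1 = -20*(-120)*1 = 2400*1 = 2400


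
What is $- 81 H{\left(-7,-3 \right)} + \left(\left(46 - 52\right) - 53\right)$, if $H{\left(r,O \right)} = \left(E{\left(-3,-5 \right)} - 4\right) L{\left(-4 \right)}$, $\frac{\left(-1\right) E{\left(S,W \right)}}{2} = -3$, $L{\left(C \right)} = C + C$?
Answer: $1237$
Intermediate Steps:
$L{\left(C \right)} = 2 C$
$E{\left(S,W \right)} = 6$ ($E{\left(S,W \right)} = \left(-2\right) \left(-3\right) = 6$)
$H{\left(r,O \right)} = -16$ ($H{\left(r,O \right)} = \left(6 - 4\right) 2 \left(-4\right) = 2 \left(-8\right) = -16$)
$- 81 H{\left(-7,-3 \right)} + \left(\left(46 - 52\right) - 53\right) = \left(-81\right) \left(-16\right) + \left(\left(46 - 52\right) - 53\right) = 1296 - 59 = 1237$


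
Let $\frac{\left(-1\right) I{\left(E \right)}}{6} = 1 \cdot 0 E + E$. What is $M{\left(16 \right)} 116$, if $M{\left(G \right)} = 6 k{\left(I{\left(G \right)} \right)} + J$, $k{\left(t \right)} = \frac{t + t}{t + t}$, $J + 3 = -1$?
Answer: $232$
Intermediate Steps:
$J = -4$ ($J = -3 - 1 = -4$)
$I{\left(E \right)} = - 6 E$ ($I{\left(E \right)} = - 6 \left(1 \cdot 0 E + E\right) = - 6 \left(1 \cdot 0 + E\right) = - 6 \left(0 + E\right) = - 6 E$)
$k{\left(t \right)} = 1$ ($k{\left(t \right)} = \frac{2 t}{2 t} = 2 t \frac{1}{2 t} = 1$)
$M{\left(G \right)} = 2$ ($M{\left(G \right)} = 6 \cdot 1 - 4 = 6 - 4 = 2$)
$M{\left(16 \right)} 116 = 2 \cdot 116 = 232$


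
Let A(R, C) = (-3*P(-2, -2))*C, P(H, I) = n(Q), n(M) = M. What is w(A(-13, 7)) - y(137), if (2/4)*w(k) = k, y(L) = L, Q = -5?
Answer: 73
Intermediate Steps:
P(H, I) = -5
A(R, C) = 15*C (A(R, C) = (-3*(-5))*C = 15*C)
w(k) = 2*k
w(A(-13, 7)) - y(137) = 2*(15*7) - 1*137 = 2*105 - 137 = 210 - 137 = 73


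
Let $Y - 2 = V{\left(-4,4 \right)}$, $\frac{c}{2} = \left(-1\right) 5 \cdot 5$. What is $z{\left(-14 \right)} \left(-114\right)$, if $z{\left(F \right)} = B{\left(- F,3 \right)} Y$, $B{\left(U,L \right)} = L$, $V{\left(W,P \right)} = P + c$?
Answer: $15048$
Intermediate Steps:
$c = -50$ ($c = 2 \left(-1\right) 5 \cdot 5 = 2 \left(\left(-5\right) 5\right) = 2 \left(-25\right) = -50$)
$V{\left(W,P \right)} = -50 + P$ ($V{\left(W,P \right)} = P - 50 = -50 + P$)
$Y = -44$ ($Y = 2 + \left(-50 + 4\right) = 2 - 46 = -44$)
$z{\left(F \right)} = -132$ ($z{\left(F \right)} = 3 \left(-44\right) = -132$)
$z{\left(-14 \right)} \left(-114\right) = \left(-132\right) \left(-114\right) = 15048$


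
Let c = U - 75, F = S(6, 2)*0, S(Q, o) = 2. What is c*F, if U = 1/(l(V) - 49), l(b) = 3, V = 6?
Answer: 0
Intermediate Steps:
U = -1/46 (U = 1/(3 - 49) = 1/(-46) = -1/46 ≈ -0.021739)
F = 0 (F = 2*0 = 0)
c = -3451/46 (c = -1/46 - 75 = -3451/46 ≈ -75.022)
c*F = -3451/46*0 = 0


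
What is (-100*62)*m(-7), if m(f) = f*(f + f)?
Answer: -607600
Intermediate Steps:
m(f) = 2*f**2 (m(f) = f*(2*f) = 2*f**2)
(-100*62)*m(-7) = (-100*62)*(2*(-7)**2) = -12400*49 = -6200*98 = -607600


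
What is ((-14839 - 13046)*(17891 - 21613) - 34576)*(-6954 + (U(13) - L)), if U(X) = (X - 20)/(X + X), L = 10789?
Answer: -23932017243525/13 ≈ -1.8409e+12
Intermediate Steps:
U(X) = (-20 + X)/(2*X) (U(X) = (-20 + X)/((2*X)) = (-20 + X)*(1/(2*X)) = (-20 + X)/(2*X))
((-14839 - 13046)*(17891 - 21613) - 34576)*(-6954 + (U(13) - L)) = ((-14839 - 13046)*(17891 - 21613) - 34576)*(-6954 + ((1/2)*(-20 + 13)/13 - 1*10789)) = (-27885*(-3722) - 34576)*(-6954 + ((1/2)*(1/13)*(-7) - 10789)) = (103787970 - 34576)*(-6954 + (-7/26 - 10789)) = 103753394*(-6954 - 280521/26) = 103753394*(-461325/26) = -23932017243525/13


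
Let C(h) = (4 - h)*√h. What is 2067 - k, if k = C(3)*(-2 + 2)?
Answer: 2067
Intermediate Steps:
C(h) = √h*(4 - h)
k = 0 (k = (√3*(4 - 1*3))*(-2 + 2) = (√3*(4 - 3))*0 = (√3*1)*0 = √3*0 = 0)
2067 - k = 2067 - 1*0 = 2067 + 0 = 2067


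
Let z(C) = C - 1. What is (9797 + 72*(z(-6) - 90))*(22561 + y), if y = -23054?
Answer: -1386809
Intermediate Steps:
z(C) = -1 + C
(9797 + 72*(z(-6) - 90))*(22561 + y) = (9797 + 72*((-1 - 6) - 90))*(22561 - 23054) = (9797 + 72*(-7 - 90))*(-493) = (9797 + 72*(-97))*(-493) = (9797 - 6984)*(-493) = 2813*(-493) = -1386809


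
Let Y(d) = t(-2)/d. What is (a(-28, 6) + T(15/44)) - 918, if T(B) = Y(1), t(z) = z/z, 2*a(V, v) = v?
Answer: -914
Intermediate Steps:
a(V, v) = v/2
t(z) = 1
Y(d) = 1/d
T(B) = 1 (T(B) = 1/1 = 1)
(a(-28, 6) + T(15/44)) - 918 = ((½)*6 + 1) - 918 = (3 + 1) - 918 = 4 - 918 = -914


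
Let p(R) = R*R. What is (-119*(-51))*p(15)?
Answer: 1365525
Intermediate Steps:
p(R) = R**2
(-119*(-51))*p(15) = -119*(-51)*15**2 = 6069*225 = 1365525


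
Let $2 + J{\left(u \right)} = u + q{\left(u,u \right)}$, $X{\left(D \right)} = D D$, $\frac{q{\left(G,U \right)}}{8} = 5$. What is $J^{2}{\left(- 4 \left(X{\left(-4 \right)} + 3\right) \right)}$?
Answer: $1444$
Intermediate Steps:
$q{\left(G,U \right)} = 40$ ($q{\left(G,U \right)} = 8 \cdot 5 = 40$)
$X{\left(D \right)} = D^{2}$
$J{\left(u \right)} = 38 + u$ ($J{\left(u \right)} = -2 + \left(u + 40\right) = -2 + \left(40 + u\right) = 38 + u$)
$J^{2}{\left(- 4 \left(X{\left(-4 \right)} + 3\right) \right)} = \left(38 - 4 \left(\left(-4\right)^{2} + 3\right)\right)^{2} = \left(38 - 4 \left(16 + 3\right)\right)^{2} = \left(38 - 76\right)^{2} = \left(-38\right)^{2} = 1444$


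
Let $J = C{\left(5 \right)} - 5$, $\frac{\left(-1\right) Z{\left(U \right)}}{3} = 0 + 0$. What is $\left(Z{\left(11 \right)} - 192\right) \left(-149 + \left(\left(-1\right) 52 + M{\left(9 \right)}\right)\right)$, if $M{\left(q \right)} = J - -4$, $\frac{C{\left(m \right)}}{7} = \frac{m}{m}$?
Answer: $37440$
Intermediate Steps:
$Z{\left(U \right)} = 0$ ($Z{\left(U \right)} = - 3 \left(0 + 0\right) = \left(-3\right) 0 = 0$)
$C{\left(m \right)} = 7$ ($C{\left(m \right)} = 7 \frac{m}{m} = 7 \cdot 1 = 7$)
$J = 2$ ($J = 7 - 5 = 2$)
$M{\left(q \right)} = 6$ ($M{\left(q \right)} = 2 - -4 = 2 + 4 = 6$)
$\left(Z{\left(11 \right)} - 192\right) \left(-149 + \left(\left(-1\right) 52 + M{\left(9 \right)}\right)\right) = \left(0 - 192\right) \left(-149 + \left(\left(-1\right) 52 + 6\right)\right) = \left(0 - 192\right) \left(-149 + \left(-52 + 6\right)\right) = - 192 \left(-149 - 46\right) = \left(-192\right) \left(-195\right) = 37440$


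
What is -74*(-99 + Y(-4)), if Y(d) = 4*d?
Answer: 8510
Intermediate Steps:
-74*(-99 + Y(-4)) = -74*(-99 + 4*(-4)) = -74*(-99 - 16) = -74*(-115) = 8510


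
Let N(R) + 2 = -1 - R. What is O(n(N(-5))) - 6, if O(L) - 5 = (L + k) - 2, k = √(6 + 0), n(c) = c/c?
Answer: -2 + √6 ≈ 0.44949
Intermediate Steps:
N(R) = -3 - R (N(R) = -2 + (-1 - R) = -3 - R)
n(c) = 1
k = √6 ≈ 2.4495
O(L) = 3 + L + √6 (O(L) = 5 + ((L + √6) - 2) = 5 + (-2 + L + √6) = 3 + L + √6)
O(n(N(-5))) - 6 = (3 + 1 + √6) - 6 = (4 + √6) - 6 = -2 + √6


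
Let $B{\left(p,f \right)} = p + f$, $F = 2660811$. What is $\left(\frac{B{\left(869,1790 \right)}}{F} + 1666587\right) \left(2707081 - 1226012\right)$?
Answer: $\frac{6567760528243101404}{2660811} \approx 2.4683 \cdot 10^{12}$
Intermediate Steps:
$B{\left(p,f \right)} = f + p$
$\left(\frac{B{\left(869,1790 \right)}}{F} + 1666587\right) \left(2707081 - 1226012\right) = \left(\frac{1790 + 869}{2660811} + 1666587\right) \left(2707081 - 1226012\right) = \left(2659 \cdot \frac{1}{2660811} + 1666587\right) \left(2707081 - 1226012\right) = \left(\frac{2659}{2660811} + 1666587\right) \left(2707081 - 1226012\right) = \frac{4434473024716}{2660811} \cdot 1481069 = \frac{6567760528243101404}{2660811}$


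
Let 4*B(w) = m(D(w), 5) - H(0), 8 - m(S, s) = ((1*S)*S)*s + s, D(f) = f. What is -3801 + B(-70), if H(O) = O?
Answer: -39701/4 ≈ -9925.3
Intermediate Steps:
m(S, s) = 8 - s - s*S**2 (m(S, s) = 8 - (((1*S)*S)*s + s) = 8 - ((S*S)*s + s) = 8 - (S**2*s + s) = 8 - (s*S**2 + s) = 8 - (s + s*S**2) = 8 + (-s - s*S**2) = 8 - s - s*S**2)
B(w) = 3/4 - 5*w**2/4 (B(w) = ((8 - 1*5 - 1*5*w**2) - 1*0)/4 = ((8 - 5 - 5*w**2) + 0)/4 = ((3 - 5*w**2) + 0)/4 = (3 - 5*w**2)/4 = 3/4 - 5*w**2/4)
-3801 + B(-70) = -3801 + (3/4 - 5/4*(-70)**2) = -3801 + (3/4 - 5/4*4900) = -3801 + (3/4 - 6125) = -3801 - 24497/4 = -39701/4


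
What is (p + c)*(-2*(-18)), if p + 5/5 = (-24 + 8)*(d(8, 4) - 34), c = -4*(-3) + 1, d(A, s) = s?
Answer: 17712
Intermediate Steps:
c = 13 (c = 12 + 1 = 13)
p = 479 (p = -1 + (-24 + 8)*(4 - 34) = -1 - 16*(-30) = -1 + 480 = 479)
(p + c)*(-2*(-18)) = (479 + 13)*(-2*(-18)) = 492*36 = 17712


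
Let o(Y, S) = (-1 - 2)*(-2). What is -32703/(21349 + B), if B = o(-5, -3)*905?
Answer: -32703/26779 ≈ -1.2212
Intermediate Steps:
o(Y, S) = 6 (o(Y, S) = -3*(-2) = 6)
B = 5430 (B = 6*905 = 5430)
-32703/(21349 + B) = -32703/(21349 + 5430) = -32703/26779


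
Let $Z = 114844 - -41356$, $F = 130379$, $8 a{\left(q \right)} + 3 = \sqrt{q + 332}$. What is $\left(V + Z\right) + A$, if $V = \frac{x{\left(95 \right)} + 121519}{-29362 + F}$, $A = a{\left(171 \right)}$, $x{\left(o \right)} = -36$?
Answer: $\frac{126231512013}{808136} + \frac{\sqrt{503}}{8} \approx 1.562 \cdot 10^{5}$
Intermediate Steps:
$a{\left(q \right)} = - \frac{3}{8} + \frac{\sqrt{332 + q}}{8}$ ($a{\left(q \right)} = - \frac{3}{8} + \frac{\sqrt{q + 332}}{8} = - \frac{3}{8} + \frac{\sqrt{332 + q}}{8}$)
$A = - \frac{3}{8} + \frac{\sqrt{503}}{8}$ ($A = - \frac{3}{8} + \frac{\sqrt{332 + 171}}{8} = - \frac{3}{8} + \frac{\sqrt{503}}{8} \approx 2.4285$)
$V = \frac{121483}{101017}$ ($V = \frac{-36 + 121519}{-29362 + 130379} = \frac{121483}{101017} \approx 1.2026$)
$Z = 156200$ ($Z = 114844 + 41356 = 156200$)
$\left(V + Z\right) + A = \left(\frac{121483}{101017} + 156200\right) - \left(\frac{3}{8} - \frac{\sqrt{503}}{8}\right) = \frac{15778976883}{101017} - \left(\frac{3}{8} - \frac{\sqrt{503}}{8}\right) = \frac{126231512013}{808136} + \frac{\sqrt{503}}{8}$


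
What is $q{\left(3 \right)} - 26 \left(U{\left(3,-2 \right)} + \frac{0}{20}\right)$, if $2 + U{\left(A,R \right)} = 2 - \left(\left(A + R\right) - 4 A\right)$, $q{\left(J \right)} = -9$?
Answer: $-295$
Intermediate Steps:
$U{\left(A,R \right)} = - R + 3 A$ ($U{\left(A,R \right)} = -2 - \left(-2 + R - 3 A\right) = -2 + \left(2 + \left(- R + 3 A\right)\right) = -2 + \left(2 - R + 3 A\right) = - R + 3 A$)
$q{\left(3 \right)} - 26 \left(U{\left(3,-2 \right)} + \frac{0}{20}\right) = -9 - 26 \left(\left(\left(-1\right) \left(-2\right) + 3 \cdot 3\right) + \frac{0}{20}\right) = -9 - 26 \left(\left(2 + 9\right) + 0 \cdot \frac{1}{20}\right) = -9 - 26 \left(11 + 0\right) = -9 - 286 = -295$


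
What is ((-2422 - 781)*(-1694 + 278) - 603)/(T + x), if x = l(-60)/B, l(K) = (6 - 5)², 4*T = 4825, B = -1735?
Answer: 10490608100/2790457 ≈ 3759.5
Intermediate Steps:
T = 4825/4 (T = (¼)*4825 = 4825/4 ≈ 1206.3)
l(K) = 1 (l(K) = 1² = 1)
x = -1/1735 (x = 1/(-1735) = 1*(-1/1735) = -1/1735 ≈ -0.00057637)
((-2422 - 781)*(-1694 + 278) - 603)/(T + x) = ((-2422 - 781)*(-1694 + 278) - 603)/(4825/4 - 1/1735) = (-3203*(-1416) - 603)/(8371371/6940) = (4535448 - 603)*(6940/8371371) = 4534845*(6940/8371371) = 10490608100/2790457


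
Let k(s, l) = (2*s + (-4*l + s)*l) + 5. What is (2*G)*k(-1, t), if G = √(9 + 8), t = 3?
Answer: -72*√17 ≈ -296.86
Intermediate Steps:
k(s, l) = 5 + 2*s + l*(s - 4*l) (k(s, l) = (2*s + (s - 4*l)*l) + 5 = (2*s + l*(s - 4*l)) + 5 = 5 + 2*s + l*(s - 4*l))
G = √17 ≈ 4.1231
(2*G)*k(-1, t) = (2*√17)*(5 - 4*3² + 2*(-1) + 3*(-1)) = (2*√17)*(5 - 4*9 - 2 - 3) = (2*√17)*(5 - 36 - 2 - 3) = (2*√17)*(-36) = -72*√17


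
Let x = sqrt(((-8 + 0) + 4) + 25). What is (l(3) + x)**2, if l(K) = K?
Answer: (3 + sqrt(21))**2 ≈ 57.495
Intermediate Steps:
x = sqrt(21) (x = sqrt((-8 + 4) + 25) = sqrt(-4 + 25) = sqrt(21) ≈ 4.5826)
(l(3) + x)**2 = (3 + sqrt(21))**2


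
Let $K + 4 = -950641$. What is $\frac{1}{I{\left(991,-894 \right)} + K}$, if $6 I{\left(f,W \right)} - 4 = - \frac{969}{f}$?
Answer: $- \frac{5946}{5652532175} \approx -1.0519 \cdot 10^{-6}$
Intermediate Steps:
$K = -950645$ ($K = -4 - 950641 = -950645$)
$I{\left(f,W \right)} = \frac{2}{3} - \frac{323}{2 f}$ ($I{\left(f,W \right)} = \frac{2}{3} + \frac{\left(-969\right) \frac{1}{f}}{6} = \frac{2}{3} - \frac{323}{2 f}$)
$\frac{1}{I{\left(991,-894 \right)} + K} = \frac{1}{\frac{-969 + 4 \cdot 991}{6 \cdot 991} - 950645} = \frac{1}{\frac{1}{6} \cdot \frac{1}{991} \left(-969 + 3964\right) - 950645} = \frac{1}{\frac{1}{6} \cdot \frac{1}{991} \cdot 2995 - 950645} = \frac{1}{\frac{2995}{5946} - 950645} = \frac{1}{- \frac{5652532175}{5946}} = - \frac{5946}{5652532175}$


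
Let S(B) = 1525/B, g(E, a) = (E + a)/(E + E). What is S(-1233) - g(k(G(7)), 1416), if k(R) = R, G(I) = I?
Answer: -1775909/17262 ≈ -102.88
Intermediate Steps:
g(E, a) = (E + a)/(2*E) (g(E, a) = (E + a)/((2*E)) = (E + a)*(1/(2*E)) = (E + a)/(2*E))
S(-1233) - g(k(G(7)), 1416) = 1525/(-1233) - (7 + 1416)/(2*7) = 1525*(-1/1233) - 1423/(2*7) = -1525/1233 - 1*1423/14 = -1525/1233 - 1423/14 = -1775909/17262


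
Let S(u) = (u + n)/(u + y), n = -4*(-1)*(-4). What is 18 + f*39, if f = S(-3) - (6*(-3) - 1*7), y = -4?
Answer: 7692/7 ≈ 1098.9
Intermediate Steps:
n = -16 (n = 4*(-4) = -16)
S(u) = (-16 + u)/(-4 + u) (S(u) = (u - 16)/(u - 4) = (-16 + u)/(-4 + u))
f = 194/7 (f = (-16 - 3)/(-4 - 3) - (6*(-3) - 1*7) = -19/(-7) - (-18 - 7) = -1/7*(-19) - 1*(-25) = 19/7 + 25 = 194/7 ≈ 27.714)
18 + f*39 = 18 + (194/7)*39 = 18 + 7566/7 = 7692/7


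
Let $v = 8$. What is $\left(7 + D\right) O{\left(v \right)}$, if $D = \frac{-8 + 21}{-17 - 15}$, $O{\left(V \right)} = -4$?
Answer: $- \frac{211}{8} \approx -26.375$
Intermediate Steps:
$D = - \frac{13}{32}$ ($D = \frac{13}{-32} = 13 \left(- \frac{1}{32}\right) = - \frac{13}{32} \approx -0.40625$)
$\left(7 + D\right) O{\left(v \right)} = \left(7 - \frac{13}{32}\right) \left(-4\right) = \frac{211}{32} \left(-4\right) = - \frac{211}{8}$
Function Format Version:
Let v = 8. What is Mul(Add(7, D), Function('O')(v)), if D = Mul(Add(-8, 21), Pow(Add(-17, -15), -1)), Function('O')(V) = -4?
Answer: Rational(-211, 8) ≈ -26.375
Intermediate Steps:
D = Rational(-13, 32) (D = Mul(13, Pow(-32, -1)) = Mul(13, Rational(-1, 32)) = Rational(-13, 32) ≈ -0.40625)
Mul(Add(7, D), Function('O')(v)) = Mul(Add(7, Rational(-13, 32)), -4) = Mul(Rational(211, 32), -4) = Rational(-211, 8)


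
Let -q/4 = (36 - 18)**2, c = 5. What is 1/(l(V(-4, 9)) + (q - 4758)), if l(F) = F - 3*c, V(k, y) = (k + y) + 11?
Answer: -1/6053 ≈ -0.00016521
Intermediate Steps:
V(k, y) = 11 + k + y
q = -1296 (q = -4*(36 - 18)**2 = -4*18**2 = -4*324 = -1296)
l(F) = -15 + F (l(F) = F - 3*5 = F - 15 = -15 + F)
1/(l(V(-4, 9)) + (q - 4758)) = 1/((-15 + (11 - 4 + 9)) + (-1296 - 4758)) = 1/((-15 + 16) - 6054) = 1/(1 - 6054) = 1/(-6053) = -1/6053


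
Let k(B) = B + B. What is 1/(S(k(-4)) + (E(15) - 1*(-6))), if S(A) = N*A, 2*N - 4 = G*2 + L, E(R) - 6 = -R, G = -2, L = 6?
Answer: -1/27 ≈ -0.037037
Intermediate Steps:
E(R) = 6 - R
k(B) = 2*B
N = 3 (N = 2 + (-2*2 + 6)/2 = 2 + (-4 + 6)/2 = 2 + (1/2)*2 = 2 + 1 = 3)
S(A) = 3*A
1/(S(k(-4)) + (E(15) - 1*(-6))) = 1/(3*(2*(-4)) + ((6 - 1*15) - 1*(-6))) = 1/(3*(-8) + ((6 - 15) + 6)) = 1/(-24 + (-9 + 6)) = 1/(-24 - 3) = 1/(-27) = -1/27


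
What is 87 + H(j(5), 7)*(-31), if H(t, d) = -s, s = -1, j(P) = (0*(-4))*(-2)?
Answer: 56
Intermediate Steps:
j(P) = 0 (j(P) = 0*(-2) = 0)
H(t, d) = 1 (H(t, d) = -1*(-1) = 1)
87 + H(j(5), 7)*(-31) = 87 + 1*(-31) = 87 - 31 = 56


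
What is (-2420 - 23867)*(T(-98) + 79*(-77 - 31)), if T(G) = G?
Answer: 226856810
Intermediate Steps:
(-2420 - 23867)*(T(-98) + 79*(-77 - 31)) = (-2420 - 23867)*(-98 + 79*(-77 - 31)) = -26287*(-98 + 79*(-108)) = -26287*(-98 - 8532) = -26287*(-8630) = 226856810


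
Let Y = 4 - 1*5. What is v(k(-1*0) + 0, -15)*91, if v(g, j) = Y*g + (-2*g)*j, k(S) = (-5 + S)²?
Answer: 65975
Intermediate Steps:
Y = -1 (Y = 4 - 5 = -1)
v(g, j) = -g - 2*g*j (v(g, j) = -g + (-2*g)*j = -g - 2*g*j)
v(k(-1*0) + 0, -15)*91 = -((-5 - 1*0)² + 0)*(1 + 2*(-15))*91 = -((-5 + 0)² + 0)*(1 - 30)*91 = -1*((-5)² + 0)*(-29)*91 = -1*(25 + 0)*(-29)*91 = -1*25*(-29)*91 = 725*91 = 65975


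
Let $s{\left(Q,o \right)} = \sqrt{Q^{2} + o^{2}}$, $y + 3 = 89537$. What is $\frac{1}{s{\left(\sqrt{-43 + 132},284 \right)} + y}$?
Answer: $\frac{89534}{8016256411} - \frac{\sqrt{80745}}{8016256411} \approx 1.1134 \cdot 10^{-5}$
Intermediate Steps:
$y = 89534$ ($y = -3 + 89537 = 89534$)
$\frac{1}{s{\left(\sqrt{-43 + 132},284 \right)} + y} = \frac{1}{\sqrt{\left(\sqrt{-43 + 132}\right)^{2} + 284^{2}} + 89534} = \frac{1}{\sqrt{\left(\sqrt{89}\right)^{2} + 80656} + 89534} = \frac{1}{\sqrt{89 + 80656} + 89534} = \frac{1}{\sqrt{80745} + 89534} = \frac{1}{89534 + \sqrt{80745}}$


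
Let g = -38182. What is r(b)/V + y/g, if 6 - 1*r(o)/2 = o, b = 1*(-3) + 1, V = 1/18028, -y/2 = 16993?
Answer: 5506777761/19091 ≈ 2.8845e+5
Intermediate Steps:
y = -33986 (y = -2*16993 = -33986)
V = 1/18028 ≈ 5.5469e-5
b = -2 (b = -3 + 1 = -2)
r(o) = 12 - 2*o
r(b)/V + y/g = (12 - 2*(-2))/(1/18028) - 33986/(-38182) = (12 + 4)*18028 - 33986*(-1/38182) = 16*18028 + 16993/19091 = 288448 + 16993/19091 = 5506777761/19091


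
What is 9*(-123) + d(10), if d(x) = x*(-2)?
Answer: -1127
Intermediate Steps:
d(x) = -2*x
9*(-123) + d(10) = 9*(-123) - 2*10 = -1107 - 20 = -1127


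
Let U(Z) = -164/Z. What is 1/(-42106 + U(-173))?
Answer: -173/7284174 ≈ -2.3750e-5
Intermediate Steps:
1/(-42106 + U(-173)) = 1/(-42106 - 164/(-173)) = 1/(-42106 - 164*(-1/173)) = 1/(-42106 + 164/173) = 1/(-7284174/173) = -173/7284174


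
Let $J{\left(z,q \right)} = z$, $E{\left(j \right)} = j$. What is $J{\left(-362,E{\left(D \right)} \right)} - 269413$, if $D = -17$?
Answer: $-269775$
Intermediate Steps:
$J{\left(-362,E{\left(D \right)} \right)} - 269413 = -362 - 269413 = -269775$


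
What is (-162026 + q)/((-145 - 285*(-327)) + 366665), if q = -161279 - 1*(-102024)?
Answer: -221281/459715 ≈ -0.48134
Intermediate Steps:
q = -59255 (q = -161279 + 102024 = -59255)
(-162026 + q)/((-145 - 285*(-327)) + 366665) = (-162026 - 59255)/((-145 - 285*(-327)) + 366665) = -221281/((-145 + 93195) + 366665) = -221281/(93050 + 366665) = -221281/459715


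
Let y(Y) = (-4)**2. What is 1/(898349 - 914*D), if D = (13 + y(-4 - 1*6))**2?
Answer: 1/129675 ≈ 7.7116e-6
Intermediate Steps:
y(Y) = 16
D = 841 (D = (13 + 16)**2 = 29**2 = 841)
1/(898349 - 914*D) = 1/(898349 - 914*841) = 1/(898349 - 768674) = 1/129675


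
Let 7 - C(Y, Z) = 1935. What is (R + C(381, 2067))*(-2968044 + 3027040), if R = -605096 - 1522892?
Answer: -125656524336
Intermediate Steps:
C(Y, Z) = -1928 (C(Y, Z) = 7 - 1*1935 = 7 - 1935 = -1928)
R = -2127988
(R + C(381, 2067))*(-2968044 + 3027040) = (-2127988 - 1928)*(-2968044 + 3027040) = -2129916*58996 = -125656524336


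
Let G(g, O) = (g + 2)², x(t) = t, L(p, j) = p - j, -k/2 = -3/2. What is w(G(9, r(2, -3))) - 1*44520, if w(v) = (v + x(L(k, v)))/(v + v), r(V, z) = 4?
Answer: -10773837/242 ≈ -44520.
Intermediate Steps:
k = 3 (k = -(-6)/2 = -2*(-3/2) = 3)
G(g, O) = (2 + g)²
w(v) = 3/(2*v) (w(v) = (v + (3 - v))/(v + v) = 3/((2*v)) = 3*(1/(2*v)) = 3/(2*v))
w(G(9, r(2, -3))) - 1*44520 = 3/(2*((2 + 9)²)) - 1*44520 = 3/(2*(11²)) - 44520 = (3/2)/121 - 44520 = (3/2)*(1/121) - 44520 = 3/242 - 44520 = -10773837/242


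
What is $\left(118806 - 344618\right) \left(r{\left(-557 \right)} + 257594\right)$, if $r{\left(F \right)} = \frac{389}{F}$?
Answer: $- \frac{32399385853828}{557} \approx -5.8168 \cdot 10^{10}$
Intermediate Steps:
$\left(118806 - 344618\right) \left(r{\left(-557 \right)} + 257594\right) = \left(118806 - 344618\right) \left(\frac{389}{-557} + 257594\right) = - 225812 \left(389 \left(- \frac{1}{557}\right) + 257594\right) = - 225812 \left(- \frac{389}{557} + 257594\right) = \left(-225812\right) \frac{143479469}{557} = - \frac{32399385853828}{557}$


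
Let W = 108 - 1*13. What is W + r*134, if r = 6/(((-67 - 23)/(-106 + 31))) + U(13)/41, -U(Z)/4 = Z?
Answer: 24397/41 ≈ 595.05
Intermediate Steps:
U(Z) = -4*Z
W = 95 (W = 108 - 13 = 95)
r = 153/41 (r = 6/(((-67 - 23)/(-106 + 31))) - 4*13/41 = 6/((-90/(-75))) - 52*1/41 = 6/((-90*(-1/75))) - 52/41 = 6/(6/5) - 52/41 = 6*(⅚) - 52/41 = 5 - 52/41 = 153/41 ≈ 3.7317)
W + r*134 = 95 + (153/41)*134 = 95 + 20502/41 = 24397/41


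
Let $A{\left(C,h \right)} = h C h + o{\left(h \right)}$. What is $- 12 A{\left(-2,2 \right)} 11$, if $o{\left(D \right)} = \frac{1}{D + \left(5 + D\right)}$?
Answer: $\frac{3124}{3} \approx 1041.3$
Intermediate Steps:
$o{\left(D \right)} = \frac{1}{5 + 2 D}$
$A{\left(C,h \right)} = \frac{1}{5 + 2 h} + C h^{2}$ ($A{\left(C,h \right)} = h C h + \frac{1}{5 + 2 h} = C h h + \frac{1}{5 + 2 h} = C h^{2} + \frac{1}{5 + 2 h} = \frac{1}{5 + 2 h} + C h^{2}$)
$- 12 A{\left(-2,2 \right)} 11 = - 12 \frac{1 - 2 \cdot 2^{2} \left(5 + 2 \cdot 2\right)}{5 + 2 \cdot 2} \cdot 11 = - 12 \frac{1 - 8 \left(5 + 4\right)}{5 + 4} \cdot 11 = - 12 \frac{1 - 8 \cdot 9}{9} \cdot 11 = - 12 \frac{1 - 72}{9} \cdot 11 = - 12 \cdot \frac{1}{9} \left(-71\right) 11 = \left(-12\right) \left(- \frac{71}{9}\right) 11 = \frac{284}{3} \cdot 11 = \frac{3124}{3}$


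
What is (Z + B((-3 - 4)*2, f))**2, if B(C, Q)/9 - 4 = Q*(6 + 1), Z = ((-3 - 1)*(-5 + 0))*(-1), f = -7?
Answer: 180625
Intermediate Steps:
Z = -20 (Z = -4*(-5)*(-1) = 20*(-1) = -20)
B(C, Q) = 36 + 63*Q (B(C, Q) = 36 + 9*(Q*(6 + 1)) = 36 + 9*(Q*7) = 36 + 9*(7*Q) = 36 + 63*Q)
(Z + B((-3 - 4)*2, f))**2 = (-20 + (36 + 63*(-7)))**2 = (-20 + (36 - 441))**2 = (-20 - 405)**2 = (-425)**2 = 180625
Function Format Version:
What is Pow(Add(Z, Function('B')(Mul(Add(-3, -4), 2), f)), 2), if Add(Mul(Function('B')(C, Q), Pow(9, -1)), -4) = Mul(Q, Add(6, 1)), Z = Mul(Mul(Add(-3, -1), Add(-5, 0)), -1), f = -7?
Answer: 180625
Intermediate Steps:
Z = -20 (Z = Mul(Mul(-4, -5), -1) = Mul(20, -1) = -20)
Function('B')(C, Q) = Add(36, Mul(63, Q)) (Function('B')(C, Q) = Add(36, Mul(9, Mul(Q, Add(6, 1)))) = Add(36, Mul(9, Mul(Q, 7))) = Add(36, Mul(9, Mul(7, Q))) = Add(36, Mul(63, Q)))
Pow(Add(Z, Function('B')(Mul(Add(-3, -4), 2), f)), 2) = Pow(Add(-20, Add(36, Mul(63, -7))), 2) = Pow(Add(-20, Add(36, -441)), 2) = Pow(Add(-20, -405), 2) = Pow(-425, 2) = 180625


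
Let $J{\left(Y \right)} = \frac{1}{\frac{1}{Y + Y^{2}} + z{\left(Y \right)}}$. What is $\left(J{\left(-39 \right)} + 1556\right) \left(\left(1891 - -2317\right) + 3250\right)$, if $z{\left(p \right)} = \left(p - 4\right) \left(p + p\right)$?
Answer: $\frac{57682410936348}{4970629} \approx 1.1605 \cdot 10^{7}$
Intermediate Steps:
$z{\left(p \right)} = 2 p \left(-4 + p\right)$ ($z{\left(p \right)} = \left(-4 + p\right) 2 p = 2 p \left(-4 + p\right)$)
$J{\left(Y \right)} = \frac{1}{\frac{1}{Y + Y^{2}} + 2 Y \left(-4 + Y\right)}$
$\left(J{\left(-39 \right)} + 1556\right) \left(\left(1891 - -2317\right) + 3250\right) = \left(- \frac{39 \left(1 - 39\right)}{1 - 8 \left(-39\right)^{2} - 6 \left(-39\right)^{3} + 2 \left(-39\right)^{4}} + 1556\right) \left(\left(1891 - -2317\right) + 3250\right) = \left(\left(-39\right) \frac{1}{1 - 12168 - -355914 + 2 \cdot 2313441} \left(-38\right) + 1556\right) \left(\left(1891 + 2317\right) + 3250\right) = \left(\left(-39\right) \frac{1}{1 - 12168 + 355914 + 4626882} \left(-38\right) + 1556\right) \left(4208 + 3250\right) = \left(\left(-39\right) \frac{1}{4970629} \left(-38\right) + 1556\right) 7458 = \left(\frac{1482}{4970629} + 1556\right) 7458 = \frac{7734300206}{4970629} \cdot 7458 = \frac{57682410936348}{4970629}$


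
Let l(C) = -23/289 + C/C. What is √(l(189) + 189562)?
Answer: 6*√1521769/17 ≈ 435.39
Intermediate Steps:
l(C) = 266/289 (l(C) = -23*1/289 + 1 = -23/289 + 1 = 266/289)
√(l(189) + 189562) = √(266/289 + 189562) = √(54783684/289) = 6*√1521769/17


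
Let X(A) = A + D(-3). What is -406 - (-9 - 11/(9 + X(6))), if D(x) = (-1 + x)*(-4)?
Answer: -12296/31 ≈ -396.65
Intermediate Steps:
D(x) = 4 - 4*x
X(A) = 16 + A (X(A) = A + (4 - 4*(-3)) = A + (4 + 12) = A + 16 = 16 + A)
-406 - (-9 - 11/(9 + X(6))) = -406 - (-9 - 11/(9 + (16 + 6))) = -406 - (-9 - 11/(9 + 22)) = -406 - (-9 - 11/31) = -406 - 1*(-290/31) = -406 + 290/31 = -12296/31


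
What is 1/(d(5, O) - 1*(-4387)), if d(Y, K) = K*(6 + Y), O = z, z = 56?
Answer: 1/5003 ≈ 0.00019988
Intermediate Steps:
O = 56
1/(d(5, O) - 1*(-4387)) = 1/(56*(6 + 5) - 1*(-4387)) = 1/(56*11 + 4387) = 1/(616 + 4387) = 1/5003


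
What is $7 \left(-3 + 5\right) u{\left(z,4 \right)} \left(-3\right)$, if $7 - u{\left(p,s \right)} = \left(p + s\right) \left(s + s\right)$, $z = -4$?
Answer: $-294$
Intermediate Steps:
$u{\left(p,s \right)} = 7 - 2 s \left(p + s\right)$ ($u{\left(p,s \right)} = 7 - \left(p + s\right) \left(s + s\right) = 7 - \left(p + s\right) 2 s = 7 - 2 s \left(p + s\right)$)
$7 \left(-3 + 5\right) u{\left(z,4 \right)} \left(-3\right) = 7 \left(-3 + 5\right) \left(7 - 2 \cdot 4^{2} - \left(-8\right) 4\right) \left(-3\right) = 7 \cdot 2 \left(7 - 32 + 32\right) \left(-3\right) = 14 \left(7 - 32 + 32\right) \left(-3\right) = 14 \cdot 7 \left(-3\right) = 14 \left(-21\right) = -294$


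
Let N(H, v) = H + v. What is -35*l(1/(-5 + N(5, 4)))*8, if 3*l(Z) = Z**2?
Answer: -35/6 ≈ -5.8333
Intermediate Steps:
l(Z) = Z**2/3
-35*l(1/(-5 + N(5, 4)))*8 = -35*(1/(-5 + (5 + 4)))**2/3*8 = -35*(1/(-5 + 9))**2/3*8 = -35*(1/4)**2/3*8 = -35/(3*16)*8 = -35*1/48*8 = -35/48*8 = -35/6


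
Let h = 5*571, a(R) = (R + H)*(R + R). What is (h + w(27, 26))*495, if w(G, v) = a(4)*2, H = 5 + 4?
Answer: 1516185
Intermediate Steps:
H = 9
a(R) = 2*R*(9 + R) (a(R) = (R + 9)*(R + R) = (9 + R)*(2*R) = 2*R*(9 + R))
w(G, v) = 208 (w(G, v) = (2*4*(9 + 4))*2 = (2*4*13)*2 = 104*2 = 208)
h = 2855
(h + w(27, 26))*495 = (2855 + 208)*495 = 3063*495 = 1516185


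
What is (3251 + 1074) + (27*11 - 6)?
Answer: 4616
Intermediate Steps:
(3251 + 1074) + (27*11 - 6) = 4325 + (297 - 6) = 4325 + 291 = 4616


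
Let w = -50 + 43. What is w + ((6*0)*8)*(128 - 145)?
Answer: -7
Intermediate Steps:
w = -7
w + ((6*0)*8)*(128 - 145) = -7 + ((6*0)*8)*(128 - 145) = -7 + (0*8)*(-17) = -7 + 0*(-17) = -7 + 0 = -7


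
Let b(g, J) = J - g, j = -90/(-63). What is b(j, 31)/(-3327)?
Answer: -69/7763 ≈ -0.0088883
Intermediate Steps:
j = 10/7 (j = -90*(-1/63) = 10/7 ≈ 1.4286)
b(j, 31)/(-3327) = (31 - 1*10/7)/(-3327) = (31 - 10/7)*(-1/3327) = (207/7)*(-1/3327) = -69/7763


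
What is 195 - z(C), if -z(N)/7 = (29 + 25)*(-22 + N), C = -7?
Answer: -10767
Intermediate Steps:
z(N) = 8316 - 378*N (z(N) = -7*(29 + 25)*(-22 + N) = -378*(-22 + N) = -7*(-1188 + 54*N) = 8316 - 378*N)
195 - z(C) = 195 - (8316 - 378*(-7)) = 195 - (8316 + 2646) = 195 - 1*10962 = 195 - 10962 = -10767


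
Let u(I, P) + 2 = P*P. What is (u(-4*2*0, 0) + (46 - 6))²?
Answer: 1444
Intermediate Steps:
u(I, P) = -2 + P² (u(I, P) = -2 + P*P = -2 + P²)
(u(-4*2*0, 0) + (46 - 6))² = ((-2 + 0²) + (46 - 6))² = ((-2 + 0) + 40)² = (-2 + 40)² = 38² = 1444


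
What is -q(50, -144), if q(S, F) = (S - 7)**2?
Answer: -1849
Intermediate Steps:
q(S, F) = (-7 + S)**2
-q(50, -144) = -(-7 + 50)**2 = -1*43**2 = -1*1849 = -1849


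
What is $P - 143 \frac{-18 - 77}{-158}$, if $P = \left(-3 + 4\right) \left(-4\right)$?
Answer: $- \frac{14217}{158} \approx -89.981$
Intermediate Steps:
$P = -4$ ($P = 1 \left(-4\right) = -4$)
$P - 143 \frac{-18 - 77}{-158} = -4 - 143 \frac{-18 - 77}{-158} = -4 - 143 \left(-18 - 77\right) \left(- \frac{1}{158}\right) = -4 - 143 \left(\left(-95\right) \left(- \frac{1}{158}\right)\right) = -4 - \frac{13585}{158} = - \frac{14217}{158}$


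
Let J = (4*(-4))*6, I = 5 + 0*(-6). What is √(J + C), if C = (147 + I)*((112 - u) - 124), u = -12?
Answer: 4*I*√6 ≈ 9.798*I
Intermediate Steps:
I = 5 (I = 5 + 0 = 5)
C = 0 (C = (147 + 5)*((112 - 1*(-12)) - 124) = 152*((112 + 12) - 124) = 152*(124 - 124) = 152*0 = 0)
J = -96 (J = -16*6 = -96)
√(J + C) = √(-96 + 0) = √(-96) = 4*I*√6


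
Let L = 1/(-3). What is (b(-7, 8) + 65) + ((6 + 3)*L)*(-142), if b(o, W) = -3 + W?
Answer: 496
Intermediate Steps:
L = -⅓ ≈ -0.33333
(b(-7, 8) + 65) + ((6 + 3)*L)*(-142) = ((-3 + 8) + 65) + ((6 + 3)*(-⅓))*(-142) = (5 + 65) + (9*(-⅓))*(-142) = 70 - 3*(-142) = 70 + 426 = 496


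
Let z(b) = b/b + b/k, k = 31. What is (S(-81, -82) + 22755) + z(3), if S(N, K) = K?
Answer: 702897/31 ≈ 22674.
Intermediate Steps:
z(b) = 1 + b/31 (z(b) = b/b + b/31 = 1 + b*(1/31) = 1 + b/31)
(S(-81, -82) + 22755) + z(3) = (-82 + 22755) + (1 + (1/31)*3) = 22673 + (1 + 3/31) = 22673 + 34/31 = 702897/31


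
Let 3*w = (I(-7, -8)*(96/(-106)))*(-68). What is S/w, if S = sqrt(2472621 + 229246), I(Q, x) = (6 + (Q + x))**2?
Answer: 53*sqrt(2701867)/88128 ≈ 0.98854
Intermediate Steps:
I(Q, x) = (6 + Q + x)**2
S = sqrt(2701867) ≈ 1643.7
w = 88128/53 (w = (((6 - 7 - 8)**2*(96/(-106)))*(-68))/3 = (((-9)**2*(96*(-1/106)))*(-68))/3 = ((81*(-48/53))*(-68))/3 = (-3888/53*(-68))/3 = (1/3)*(264384/53) = 88128/53 ≈ 1662.8)
S/w = sqrt(2701867)/(88128/53) = sqrt(2701867)*(53/88128) = 53*sqrt(2701867)/88128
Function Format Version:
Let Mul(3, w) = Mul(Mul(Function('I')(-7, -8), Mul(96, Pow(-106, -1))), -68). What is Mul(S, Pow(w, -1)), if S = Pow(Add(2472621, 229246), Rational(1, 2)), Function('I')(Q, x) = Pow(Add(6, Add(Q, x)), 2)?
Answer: Mul(Rational(53, 88128), Pow(2701867, Rational(1, 2))) ≈ 0.98854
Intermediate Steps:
Function('I')(Q, x) = Pow(Add(6, Q, x), 2)
S = Pow(2701867, Rational(1, 2)) ≈ 1643.7
w = Rational(88128, 53) (w = Mul(Rational(1, 3), Mul(Mul(Pow(Add(6, -7, -8), 2), Mul(96, Pow(-106, -1))), -68)) = Mul(Rational(1, 3), Mul(Mul(Pow(-9, 2), Mul(96, Rational(-1, 106))), -68)) = Mul(Rational(1, 3), Mul(Mul(81, Rational(-48, 53)), -68)) = Mul(Rational(1, 3), Mul(Rational(-3888, 53), -68)) = Mul(Rational(1, 3), Rational(264384, 53)) = Rational(88128, 53) ≈ 1662.8)
Mul(S, Pow(w, -1)) = Mul(Pow(2701867, Rational(1, 2)), Pow(Rational(88128, 53), -1)) = Mul(Pow(2701867, Rational(1, 2)), Rational(53, 88128)) = Mul(Rational(53, 88128), Pow(2701867, Rational(1, 2)))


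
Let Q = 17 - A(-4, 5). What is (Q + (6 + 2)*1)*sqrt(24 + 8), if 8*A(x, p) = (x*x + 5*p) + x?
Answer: 163*sqrt(2)/2 ≈ 115.26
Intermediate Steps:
A(x, p) = x/8 + x**2/8 + 5*p/8 (A(x, p) = ((x*x + 5*p) + x)/8 = ((x**2 + 5*p) + x)/8 = (x + x**2 + 5*p)/8 = x/8 + x**2/8 + 5*p/8)
Q = 99/8 (Q = 17 - ((1/8)*(-4) + (1/8)*(-4)**2 + (5/8)*5) = 17 - (-1/2 + (1/8)*16 + 25/8) = 17 - (-1/2 + 2 + 25/8) = 17 - 1*37/8 = 17 - 37/8 = 99/8 ≈ 12.375)
(Q + (6 + 2)*1)*sqrt(24 + 8) = (99/8 + (6 + 2)*1)*sqrt(24 + 8) = (99/8 + 8*1)*sqrt(32) = (99/8 + 8)*(4*sqrt(2)) = 163*(4*sqrt(2))/8 = 163*sqrt(2)/2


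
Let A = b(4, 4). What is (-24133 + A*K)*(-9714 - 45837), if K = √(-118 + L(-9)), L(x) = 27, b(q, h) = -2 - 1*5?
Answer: 1340612283 + 388857*I*√91 ≈ 1.3406e+9 + 3.7095e+6*I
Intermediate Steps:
b(q, h) = -7 (b(q, h) = -2 - 5 = -7)
A = -7
K = I*√91 (K = √(-118 + 27) = √(-91) = I*√91 ≈ 9.5394*I)
(-24133 + A*K)*(-9714 - 45837) = (-24133 - 7*I*√91)*(-9714 - 45837) = (-24133 - 7*I*√91)*(-55551) = 1340612283 + 388857*I*√91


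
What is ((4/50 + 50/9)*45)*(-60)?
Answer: -15216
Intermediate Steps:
((4/50 + 50/9)*45)*(-60) = ((4*(1/50) + 50*(⅑))*45)*(-60) = ((2/25 + 50/9)*45)*(-60) = ((1268/225)*45)*(-60) = (1268/5)*(-60) = -15216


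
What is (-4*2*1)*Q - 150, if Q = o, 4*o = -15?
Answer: -120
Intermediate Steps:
o = -15/4 (o = (¼)*(-15) = -15/4 ≈ -3.7500)
Q = -15/4 ≈ -3.7500
(-4*2*1)*Q - 150 = (-4*2*1)*(-15/4) - 150 = -8*1*(-15/4) - 150 = -8*(-15/4) - 150 = 30 - 150 = -120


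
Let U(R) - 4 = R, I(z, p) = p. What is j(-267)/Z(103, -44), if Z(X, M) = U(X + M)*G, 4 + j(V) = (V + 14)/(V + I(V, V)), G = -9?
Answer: 269/43254 ≈ 0.0062191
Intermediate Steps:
U(R) = 4 + R
j(V) = -4 + (14 + V)/(2*V) (j(V) = -4 + (V + 14)/(V + V) = -4 + (14 + V)/((2*V)) = -4 + (14 + V)*(1/(2*V)) = -4 + (14 + V)/(2*V))
Z(X, M) = -36 - 9*M - 9*X (Z(X, M) = (4 + (X + M))*(-9) = (4 + (M + X))*(-9) = (4 + M + X)*(-9) = -36 - 9*M - 9*X)
j(-267)/Z(103, -44) = (-7/2 + 7/(-267))/(-36 - 9*(-44) - 9*103) = (-7/2 + 7*(-1/267))/(-36 + 396 - 927) = (-7/2 - 7/267)/(-567) = -1883/534*(-1/567) = 269/43254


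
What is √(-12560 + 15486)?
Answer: √2926 ≈ 54.093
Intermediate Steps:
√(-12560 + 15486) = √2926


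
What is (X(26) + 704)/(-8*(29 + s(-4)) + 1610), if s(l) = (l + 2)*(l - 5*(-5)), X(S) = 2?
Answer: 353/857 ≈ 0.41190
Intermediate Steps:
s(l) = (2 + l)*(25 + l) (s(l) = (2 + l)*(l + 25) = (2 + l)*(25 + l))
(X(26) + 704)/(-8*(29 + s(-4)) + 1610) = (2 + 704)/(-8*(29 + (50 + (-4)² + 27*(-4))) + 1610) = 706/(-8*(29 + (50 + 16 - 108)) + 1610) = 706/(-8*(29 - 42) + 1610) = 706/(-8*(-13) + 1610) = 706/(104 + 1610) = 706/1714 = 706*(1/1714) = 353/857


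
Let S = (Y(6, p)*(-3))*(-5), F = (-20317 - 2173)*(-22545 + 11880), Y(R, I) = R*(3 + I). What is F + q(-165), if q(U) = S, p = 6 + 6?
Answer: 239857200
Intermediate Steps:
p = 12
F = 239855850 (F = -22490*(-10665) = 239855850)
S = 1350 (S = ((6*(3 + 12))*(-3))*(-5) = ((6*15)*(-3))*(-5) = (90*(-3))*(-5) = -270*(-5) = 1350)
q(U) = 1350
F + q(-165) = 239855850 + 1350 = 239857200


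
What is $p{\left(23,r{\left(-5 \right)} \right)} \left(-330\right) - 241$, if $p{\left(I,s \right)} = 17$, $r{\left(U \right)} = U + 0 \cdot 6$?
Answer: $-5851$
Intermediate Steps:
$r{\left(U \right)} = U$ ($r{\left(U \right)} = U + 0 = U$)
$p{\left(23,r{\left(-5 \right)} \right)} \left(-330\right) - 241 = 17 \left(-330\right) - 241 = -5610 - 241 = -5851$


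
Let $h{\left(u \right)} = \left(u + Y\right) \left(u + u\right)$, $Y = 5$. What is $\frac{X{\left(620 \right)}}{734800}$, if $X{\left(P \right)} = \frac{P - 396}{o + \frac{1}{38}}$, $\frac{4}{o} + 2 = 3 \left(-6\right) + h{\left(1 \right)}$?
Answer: $- \frac{266}{413325} \approx -0.00064356$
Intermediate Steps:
$h{\left(u \right)} = 2 u \left(5 + u\right)$ ($h{\left(u \right)} = \left(u + 5\right) \left(u + u\right) = \left(5 + u\right) 2 u = 2 u \left(5 + u\right)$)
$o = - \frac{1}{2}$ ($o = \frac{4}{-2 + \left(3 \left(-6\right) + 2 \cdot 1 \left(5 + 1\right)\right)} = \frac{4}{-2 - \left(18 - 12\right)} = \frac{4}{-2 + \left(-18 + 12\right)} = \frac{4}{-2 - 6} = \frac{4}{-8} = 4 \left(- \frac{1}{8}\right) = - \frac{1}{2} \approx -0.5$)
$X{\left(P \right)} = 836 - \frac{19 P}{9}$ ($X{\left(P \right)} = \frac{P - 396}{- \frac{1}{2} + \frac{1}{38}} = \frac{-396 + P}{- \frac{1}{2} + \frac{1}{38}} = \frac{-396 + P}{- \frac{9}{19}} = \left(-396 + P\right) \left(- \frac{19}{9}\right) = 836 - \frac{19 P}{9}$)
$\frac{X{\left(620 \right)}}{734800} = \frac{836 - \frac{11780}{9}}{734800} = \left(836 - \frac{11780}{9}\right) \frac{1}{734800} = \left(- \frac{4256}{9}\right) \frac{1}{734800} = - \frac{266}{413325}$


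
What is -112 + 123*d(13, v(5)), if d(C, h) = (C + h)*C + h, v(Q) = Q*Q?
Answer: 63725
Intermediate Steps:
v(Q) = Q**2
d(C, h) = h + C*(C + h) (d(C, h) = C*(C + h) + h = h + C*(C + h))
-112 + 123*d(13, v(5)) = -112 + 123*(5**2 + 13**2 + 13*5**2) = -112 + 123*(25 + 169 + 13*25) = -112 + 123*(25 + 169 + 325) = -112 + 123*519 = -112 + 63837 = 63725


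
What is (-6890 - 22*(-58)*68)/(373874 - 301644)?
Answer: 39939/36115 ≈ 1.1059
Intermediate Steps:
(-6890 - 22*(-58)*68)/(373874 - 301644) = (-6890 + 1276*68)/72230 = (-6890 + 86768)*(1/72230) = 79878*(1/72230) = 39939/36115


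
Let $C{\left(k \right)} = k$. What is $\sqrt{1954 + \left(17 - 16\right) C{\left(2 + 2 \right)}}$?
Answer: $\sqrt{1958} \approx 44.249$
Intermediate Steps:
$\sqrt{1954 + \left(17 - 16\right) C{\left(2 + 2 \right)}} = \sqrt{1954 + \left(17 - 16\right) \left(2 + 2\right)} = \sqrt{1954 + 1 \cdot 4} = \sqrt{1954 + 4} = \sqrt{1958}$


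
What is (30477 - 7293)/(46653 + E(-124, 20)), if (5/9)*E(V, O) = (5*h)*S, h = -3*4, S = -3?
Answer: 1104/2237 ≈ 0.49352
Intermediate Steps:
h = -12
E(V, O) = 324 (E(V, O) = 9*((5*(-12))*(-3))/5 = 9*(-60*(-3))/5 = (9/5)*180 = 324)
(30477 - 7293)/(46653 + E(-124, 20)) = (30477 - 7293)/(46653 + 324) = 23184/46977 = 23184*(1/46977) = 1104/2237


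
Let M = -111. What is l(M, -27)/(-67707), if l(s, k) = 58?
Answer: -58/67707 ≈ -0.00085663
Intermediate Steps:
l(M, -27)/(-67707) = 58/(-67707) = 58*(-1/67707) = -58/67707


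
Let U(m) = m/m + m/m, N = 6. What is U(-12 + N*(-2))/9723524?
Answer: 1/4861762 ≈ 2.0569e-7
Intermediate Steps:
U(m) = 2 (U(m) = 1 + 1 = 2)
U(-12 + N*(-2))/9723524 = 2/9723524 = 2*(1/9723524) = 1/4861762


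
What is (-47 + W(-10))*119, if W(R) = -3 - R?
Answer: -4760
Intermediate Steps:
(-47 + W(-10))*119 = (-47 + (-3 - 1*(-10)))*119 = (-47 + (-3 + 10))*119 = (-47 + 7)*119 = -40*119 = -4760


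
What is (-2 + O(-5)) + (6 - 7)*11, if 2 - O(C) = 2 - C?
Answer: -18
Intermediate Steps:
O(C) = C (O(C) = 2 - (2 - C) = 2 + (-2 + C) = C)
(-2 + O(-5)) + (6 - 7)*11 = (-2 - 5) + (6 - 7)*11 = -7 - 1*11 = -7 - 11 = -18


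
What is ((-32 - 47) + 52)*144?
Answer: -3888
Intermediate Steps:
((-32 - 47) + 52)*144 = (-79 + 52)*144 = -27*144 = -3888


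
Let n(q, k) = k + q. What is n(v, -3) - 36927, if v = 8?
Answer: -36922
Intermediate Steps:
n(v, -3) - 36927 = (-3 + 8) - 36927 = 5 - 36927 = -36922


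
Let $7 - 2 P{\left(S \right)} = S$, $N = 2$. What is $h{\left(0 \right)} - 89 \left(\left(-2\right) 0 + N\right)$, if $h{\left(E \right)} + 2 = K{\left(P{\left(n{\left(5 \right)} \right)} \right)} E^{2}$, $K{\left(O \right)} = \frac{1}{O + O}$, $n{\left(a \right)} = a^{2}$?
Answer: $-180$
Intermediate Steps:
$P{\left(S \right)} = \frac{7}{2} - \frac{S}{2}$
$K{\left(O \right)} = \frac{1}{2 O}$
$h{\left(E \right)} = -2 - \frac{E^{2}}{18}$ ($h{\left(E \right)} = -2 + \frac{1}{2 \left(\frac{7}{2} - \frac{5^{2}}{2}\right)} E^{2} = -2 + \frac{1}{2 \left(\frac{7}{2} - \frac{25}{2}\right)} E^{2} = -2 + \frac{1}{2 \left(-9\right)} E^{2} = -2 + \frac{1}{2} \left(- \frac{1}{9}\right) E^{2} = -2 - \frac{E^{2}}{18}$)
$h{\left(0 \right)} - 89 \left(\left(-2\right) 0 + N\right) = \left(-2 - \frac{0^{2}}{18}\right) - 89 \left(\left(-2\right) 0 + 2\right) = \left(-2 - 0\right) - 89 \left(0 + 2\right) = \left(-2 + 0\right) - 178 = -2 - 178 = -180$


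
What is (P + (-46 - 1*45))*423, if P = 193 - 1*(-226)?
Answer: 138744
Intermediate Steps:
P = 419 (P = 193 + 226 = 419)
(P + (-46 - 1*45))*423 = (419 + (-46 - 1*45))*423 = (419 + (-46 - 45))*423 = (419 - 91)*423 = 328*423 = 138744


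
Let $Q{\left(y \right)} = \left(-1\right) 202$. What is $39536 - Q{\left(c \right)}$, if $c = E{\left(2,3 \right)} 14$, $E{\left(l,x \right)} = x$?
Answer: $39738$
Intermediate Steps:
$c = 42$ ($c = 3 \cdot 14 = 42$)
$Q{\left(y \right)} = -202$
$39536 - Q{\left(c \right)} = 39536 - -202 = 39536 + 202 = 39738$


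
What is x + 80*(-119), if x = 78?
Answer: -9442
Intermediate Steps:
x + 80*(-119) = 78 + 80*(-119) = 78 - 9520 = -9442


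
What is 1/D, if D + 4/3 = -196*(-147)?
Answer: 3/86432 ≈ 3.4709e-5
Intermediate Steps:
D = 86432/3 (D = -4/3 - 196*(-147) = -4/3 + 28812 = 86432/3 ≈ 28811.)
1/D = 1/(86432/3) = 3/86432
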